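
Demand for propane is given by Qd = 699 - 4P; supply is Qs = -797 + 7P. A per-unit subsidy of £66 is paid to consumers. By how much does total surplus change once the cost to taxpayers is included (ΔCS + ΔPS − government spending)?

Net change in total surplus = -£5544

Pre-subsidy: 699 - 4P = -797 + 7P gives P* = 136, Q* = 155.
With the rebate, buyers effectively pay Pb = Ps − 66, where Ps is the price sellers receive.
Demand in terms of Ps becomes Qd = 699 − 4(Ps − 66) = 963 - 4Ps. Setting this equal to supply: 963 - 4Ps = -797 + 7Ps, so Ps = 160.
Buyers pay Pb = 160 − 66 = 94; Q' = -797 + 7·160 = 323.
ΔCS = ½(155 + 323)(136 − 94) = 10038; ΔPS = ½(155 + 323)(160 − 136) = 5736.
Government spending = 66 × 323 = 21318.
Net change = 10038 + 5736 − 21318 = -5544. The loss equals the DWL triangle ½·66·168.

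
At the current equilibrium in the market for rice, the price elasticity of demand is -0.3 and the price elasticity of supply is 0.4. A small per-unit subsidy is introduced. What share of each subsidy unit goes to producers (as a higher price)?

Producer share = 3/7

For a small subsidy around the equilibrium, the benefit split depends on the relative slopes, which at a point are proportional to the elasticities.
Buyer share = εs/(εs + |εd|) = 0.4/(0.4 + 0.3) = 4/7; seller share = |εd|/(εs + |εd|) = 3/7.
So producers capture 3/7 of the subsidy.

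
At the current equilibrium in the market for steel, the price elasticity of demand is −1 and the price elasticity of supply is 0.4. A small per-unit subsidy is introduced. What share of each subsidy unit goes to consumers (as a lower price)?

Consumer share = 2/7

For a small subsidy around the equilibrium, the benefit split depends on the relative slopes, which at a point are proportional to the elasticities.
Buyer share = εs/(εs + |εd|) = 0.4/(0.4 + 1) = 2/7; seller share = |εd|/(εs + |εd|) = 5/7.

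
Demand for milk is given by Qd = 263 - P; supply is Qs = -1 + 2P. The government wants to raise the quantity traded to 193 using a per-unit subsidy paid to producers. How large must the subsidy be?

Required subsidy s = 27 per unit

At Q = 193, invert demand for the buyer price: Pb = (263 − 193)/1 = 70; invert supply for the seller price: Ps = (193 − (-1))/2 = 97.
The subsidy must fill the gap: s = Ps − Pb = 97 − 70 = 27.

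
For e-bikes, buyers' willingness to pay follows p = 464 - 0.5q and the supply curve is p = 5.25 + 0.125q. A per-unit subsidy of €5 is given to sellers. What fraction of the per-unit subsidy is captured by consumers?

Consumer share = 0.8

Pre-subsidy: 464 - 0.5q = 5.25 + 0.125q gives q* = 734 and p* = 97.
With the subsidy, sellers receive ps = pb + 5 for each unit, where pb is the price buyers pay.
On the curves, pb = 464 - 0.5q and ps = 5.25 + 0.125q; the wedge ps − pb = 5 gives 5.25 + 0.125q − (464 - 0.5q) = 5, so q' = 742.
Then pb = 464 − 0.5·742 = 93 and ps = 5.25 + 0.125·742 = 98.
Buyers' price falls by p* − pb = 97 − 93 = 4; sellers' price rises by ps − p* = 98 − 97 = 1.
So consumers capture 4/5 = 0.8 of each unit of subsidy.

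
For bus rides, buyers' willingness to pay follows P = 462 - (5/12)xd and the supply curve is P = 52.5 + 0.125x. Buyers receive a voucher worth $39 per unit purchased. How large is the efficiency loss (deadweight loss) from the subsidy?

Pre-subsidy: 462 - (5/12)x = 52.5 + 0.125x gives x* = 756 and P* = 147.
With the rebate, buyers effectively pay Pb = Ps − 39, where Ps is the price sellers receive.
On the curves, Pb = 462 - (5/12)x and Ps = 52.5 + 0.125x; the wedge Ps − Pb = 39 gives 52.5 + 0.125x − (462 - (5/12)x) = 39, so x' = 828.
Then Pb = 462 − (5/12)·828 = 117 and Ps = 52.5 + 0.125·828 = 156.
The subsidy expands output by 828 − 756 = 72 past the efficient level; on those units the gap between marginal cost and willingness to pay runs from 0 up to 39.
DWL = ½ × 39 × 72 = 1404.

Deadweight loss = $1404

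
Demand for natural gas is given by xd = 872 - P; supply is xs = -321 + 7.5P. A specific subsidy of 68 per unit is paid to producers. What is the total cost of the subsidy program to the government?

Government cost = 53832

Pre-subsidy: 872 - P = -321 + 7.5P gives P* = 2386/17, x* = 12438/17.
With the subsidy, sellers receive Ps = Pb + 68 for each unit, where Pb is the price buyers pay.
Supply in terms of Pb becomes xs = -321 + 7.5(Pb + 68) = 189 + 7.5Pb. Setting this equal to demand: 872 - Pb = 189 + 7.5Pb, so Pb = 1366/17.
Sellers receive Ps = 1366/17 + 68 = 2522/17; x' = 872 − 1·(1366/17) = 13458/17.
Government outlay = subsidy × quantity = 68 × 13458/17 = 53832.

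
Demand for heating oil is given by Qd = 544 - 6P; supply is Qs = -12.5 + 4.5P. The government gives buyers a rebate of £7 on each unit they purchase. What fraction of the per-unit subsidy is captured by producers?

Producer share = 4/7

Pre-subsidy: 544 - 6P = -12.5 + 4.5P gives P* = 53, Q* = 226.
With the rebate, buyers effectively pay Pb = Ps − 7, where Ps is the price sellers receive.
Demand in terms of Ps becomes Qd = 544 − 6(Ps − 7) = 586 - 6Ps. Setting this equal to supply: 586 - 6Ps = -12.5 + 4.5Ps, so Ps = 57.
Buyers pay Pb = 57 − 7 = 50; Q' = -12.5 + 4.5·57 = 244.
Buyers' price falls by P* − Pb = 53 − 50 = 3; sellers' price rises by Ps − P* = 57 − 53 = 4.
So producers capture 4/7 = 4/7 of each unit of subsidy.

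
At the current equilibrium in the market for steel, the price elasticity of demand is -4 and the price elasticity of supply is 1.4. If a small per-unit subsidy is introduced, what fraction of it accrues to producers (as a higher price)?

Producer share = 20/27

For a small subsidy around the equilibrium, the benefit split depends on the relative slopes, which at a point are proportional to the elasticities.
Buyer share = εs/(εs + |εd|) = 1.4/(1.4 + 4) = 7/27; seller share = |εd|/(εs + |εd|) = 20/27.
So producers capture 20/27 of the subsidy.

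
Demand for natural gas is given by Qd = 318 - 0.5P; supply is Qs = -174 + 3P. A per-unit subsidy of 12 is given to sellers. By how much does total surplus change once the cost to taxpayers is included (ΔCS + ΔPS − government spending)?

Net change in total surplus = -216/7

Pre-subsidy: 318 - 0.5P = -174 + 3P gives P* = 984/7, Q* = 1734/7.
With the subsidy, sellers receive Ps = Pb + 12 for each unit, where Pb is the price buyers pay.
Supply in terms of Pb becomes Qs = -174 + 3(Pb + 12) = -138 + 3Pb. Setting this equal to demand: 318 - 0.5Pb = -138 + 3Pb, so Pb = 912/7.
Sellers receive Ps = 912/7 + 12 = 996/7; Q' = 318 − 0.5·(912/7) = 1770/7.
ΔCS = ½(1734/7 + 1770/7)(984/7 − 912/7) = 126144/49; ΔPS = ½(1734/7 + 1770/7)(996/7 − 984/7) = 21024/49.
Government spending = 12 × 1770/7 = 21240/7.
Net change = 126144/49 + 21024/49 − 21240/7 = -216/7. The loss equals the DWL triangle ½·12·36/7.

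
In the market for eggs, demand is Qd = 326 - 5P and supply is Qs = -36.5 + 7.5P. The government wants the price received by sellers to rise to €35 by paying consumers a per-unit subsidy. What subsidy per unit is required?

Required subsidy s = €15 per unit

At a seller price of 35, quantity supplied is -36.5 + 7.5·35 = 226.
Buyers absorb 226 only when they pay Pb with 326 − 5·Pb = 226, i.e. Pb = 20.
s = Ps − Pb = 35 − 20 = 15.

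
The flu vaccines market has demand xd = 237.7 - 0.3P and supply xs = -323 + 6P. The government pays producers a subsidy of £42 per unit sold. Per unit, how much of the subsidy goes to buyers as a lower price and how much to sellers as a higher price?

Buyers gain £40 per unit; sellers gain £2 per unit

Pre-subsidy: 237.7 - 0.3P = -323 + 6P gives P* = 89, x* = 211.
With the subsidy, sellers receive Ps = Pb + 42 for each unit, where Pb is the price buyers pay.
Supply in terms of Pb becomes xs = -323 + 6(Pb + 42) = -71 + 6Pb. Setting this equal to demand: 237.7 - 0.3Pb = -71 + 6Pb, so Pb = 49.
Sellers receive Ps = 49 + 42 = 91; x' = 237.7 − 0.3·49 = 223.
Buyers' price falls by P* − Pb = 89 − 49 = 40; sellers' price rises by Ps − P* = 91 − 89 = 2.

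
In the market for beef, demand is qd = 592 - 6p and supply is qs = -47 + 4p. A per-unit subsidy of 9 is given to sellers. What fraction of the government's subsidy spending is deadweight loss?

Pre-subsidy: 592 - 6p = -47 + 4p gives p* = 63.9, q* = 208.6.
With the subsidy, sellers receive ps = pb + 9 for each unit, where pb is the price buyers pay.
Supply in terms of pb becomes qs = -47 + 4(pb + 9) = -11 + 4pb. Setting this equal to demand: 592 - 6pb = -11 + 4pb, so pb = 60.3.
Sellers receive ps = 60.3 + 9 = 69.3; q' = 592 − 6·60.3 = 230.2.
ΔCS = ½(208.6 + 230.2)(63.9 − 60.3) = 789.84; ΔPS = ½(208.6 + 230.2)(69.3 − 63.9) = 1184.76.
Government spending = 9 × 230.2 = 2071.8.
DWL = ½ × 9 × (230.2 − 208.6) = 97.2; fraction = 97.2 / 2071.8 = 54/1151.

DWL / government spending = 54/1151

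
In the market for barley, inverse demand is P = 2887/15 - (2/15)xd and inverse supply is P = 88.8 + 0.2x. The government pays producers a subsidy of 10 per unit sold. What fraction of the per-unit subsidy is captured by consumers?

Consumer share = 0.4

Pre-subsidy: 2887/15 - (2/15)x = 88.8 + 0.2x gives x* = 311 and P* = 151.
With the subsidy, sellers receive Ps = Pb + 10 for each unit, where Pb is the price buyers pay.
On the curves, Pb = 2887/15 - (2/15)x and Ps = 88.8 + 0.2x; the wedge Ps − Pb = 10 gives 88.8 + 0.2x − (2887/15 - (2/15)x) = 10, so x' = 341.
Then Pb = 2887/15 − (2/15)·341 = 147 and Ps = 88.8 + 0.2·341 = 157.
Buyers' price falls by P* − Pb = 151 − 147 = 4; sellers' price rises by Ps − P* = 157 − 151 = 6.
So consumers capture 4/10 = 0.4 of each unit of subsidy.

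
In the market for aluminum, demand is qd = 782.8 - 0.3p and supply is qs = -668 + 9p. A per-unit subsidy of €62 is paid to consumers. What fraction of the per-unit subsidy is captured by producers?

Producer share = 1/31

Pre-subsidy: 782.8 - 0.3p = -668 + 9p gives p* = 156, q* = 736.
With the rebate, buyers effectively pay pb = ps − 62, where ps is the price sellers receive.
Demand in terms of ps becomes qd = 782.8 − 0.3(ps − 62) = 801.4 - 0.3ps. Setting this equal to supply: 801.4 - 0.3ps = -668 + 9ps, so ps = 158.
Buyers pay pb = 158 − 62 = 96; q' = -668 + 9·158 = 754.
Buyers' price falls by p* − pb = 156 − 96 = 60; sellers' price rises by ps − p* = 158 − 156 = 2.
So producers capture 2/62 = 1/31 of each unit of subsidy.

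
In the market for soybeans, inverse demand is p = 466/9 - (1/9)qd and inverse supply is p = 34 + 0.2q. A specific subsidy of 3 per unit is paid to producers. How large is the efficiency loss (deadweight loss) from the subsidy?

Pre-subsidy: 466/9 - (1/9)q = 34 + 0.2q gives q* = 400/7 and p* = 318/7.
With the subsidy, sellers receive ps = pb + 3 for each unit, where pb is the price buyers pay.
On the curves, pb = 466/9 - (1/9)q and ps = 34 + 0.2q; the wedge ps − pb = 3 gives 34 + 0.2q − (466/9 - (1/9)q) = 3, so q' = 935/14.
Then pb = 466/9 − (1/9)·(935/14) = 621/14 and ps = 34 + 0.2·(935/14) = 663/14.
The subsidy expands output by 935/14 − 400/7 = 135/14 past the efficient level; on those units the gap between marginal cost and willingness to pay runs from 0 up to 3.
DWL = ½ × 3 × 135/14 = 405/28.

Deadweight loss = 405/28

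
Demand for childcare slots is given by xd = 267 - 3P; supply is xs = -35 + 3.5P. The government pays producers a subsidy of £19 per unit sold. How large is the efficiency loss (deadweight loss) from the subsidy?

Pre-subsidy: 267 - 3P = -35 + 3.5P gives P* = 604/13, x* = 1659/13.
With the subsidy, sellers receive Ps = Pb + 19 for each unit, where Pb is the price buyers pay.
Supply in terms of Pb becomes xs = -35 + 3.5(Pb + 19) = 31.5 + 3.5Pb. Setting this equal to demand: 267 - 3Pb = 31.5 + 3.5Pb, so Pb = 471/13.
Sellers receive Ps = 471/13 + 19 = 718/13; x' = 267 − 3·(471/13) = 2058/13.
The subsidy expands output by 2058/13 − 1659/13 = 399/13 past the efficient level; on those units the gap between marginal cost and willingness to pay runs from 0 up to 19.
DWL = ½ × 19 × 399/13 = 7581/26.

Deadweight loss = 7581/26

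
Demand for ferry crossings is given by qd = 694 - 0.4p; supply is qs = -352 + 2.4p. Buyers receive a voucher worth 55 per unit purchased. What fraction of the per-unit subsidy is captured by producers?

Pre-subsidy: 694 - 0.4p = -352 + 2.4p gives p* = 2615/7, q* = 3812/7.
With the rebate, buyers effectively pay pb = ps − 55, where ps is the price sellers receive.
Demand in terms of ps becomes qd = 694 − 0.4(ps − 55) = 716 - 0.4ps. Setting this equal to supply: 716 - 0.4ps = -352 + 2.4ps, so ps = 2670/7.
Buyers pay pb = 2670/7 − 55 = 2285/7; q' = -352 + 2.4·(2670/7) = 3944/7.
Buyers' price falls by p* − pb = 2615/7 − 2285/7 = 330/7; sellers' price rises by ps − p* = 2670/7 − 2615/7 = 55/7.
So producers capture (55/7)/55 = 1/7 of each unit of subsidy.

Producer share = 1/7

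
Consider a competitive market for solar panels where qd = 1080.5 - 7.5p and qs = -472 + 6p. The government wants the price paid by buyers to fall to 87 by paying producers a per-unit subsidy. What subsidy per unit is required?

Required subsidy s = 63 per unit

At a buyer price of 87, quantity demanded is 1080.5 − 7.5·87 = 428.
Sellers supply 428 only when they receive ps with -472 + 6·ps = 428, i.e. ps = 150.
s = ps − pb = 150 − 87 = 63.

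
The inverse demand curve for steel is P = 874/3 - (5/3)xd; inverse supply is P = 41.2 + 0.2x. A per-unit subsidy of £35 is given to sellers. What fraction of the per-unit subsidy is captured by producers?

Producer share = 3/28

Pre-subsidy: 874/3 - (5/3)x = 41.2 + 0.2x gives x* = 134 and P* = 68.
With the subsidy, sellers receive Ps = Pb + 35 for each unit, where Pb is the price buyers pay.
On the curves, Pb = 874/3 - (5/3)x and Ps = 41.2 + 0.2x; the wedge Ps − Pb = 35 gives 41.2 + 0.2x − (874/3 - (5/3)x) = 35, so x' = 152.75.
Then Pb = 874/3 − (5/3)·152.75 = 36.75 and Ps = 41.2 + 0.2·152.75 = 71.75.
Buyers' price falls by P* − Pb = 68 − 36.75 = 31.25; sellers' price rises by Ps − P* = 71.75 − 68 = 3.75.
So producers capture 3.75/35 = 3/28 of each unit of subsidy.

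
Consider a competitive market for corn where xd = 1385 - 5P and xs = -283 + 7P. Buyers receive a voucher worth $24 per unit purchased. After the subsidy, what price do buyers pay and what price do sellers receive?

Buyers pay $125; sellers receive $149

Pre-subsidy: 1385 - 5P = -283 + 7P gives P* = 139, x* = 690.
With the rebate, buyers effectively pay Pb = Ps − 24, where Ps is the price sellers receive.
Demand in terms of Ps becomes xd = 1385 − 5(Ps − 24) = 1505 - 5Ps. Setting this equal to supply: 1505 - 5Ps = -283 + 7Ps, so Ps = 149.
Buyers pay Pb = 149 − 24 = 125; x' = -283 + 7·149 = 760.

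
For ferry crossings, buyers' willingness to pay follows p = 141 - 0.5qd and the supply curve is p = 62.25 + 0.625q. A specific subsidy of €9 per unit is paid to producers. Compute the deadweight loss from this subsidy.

Deadweight loss = €36

Pre-subsidy: 141 - 0.5q = 62.25 + 0.625q gives q* = 70 and p* = 106.
With the subsidy, sellers receive ps = pb + 9 for each unit, where pb is the price buyers pay.
On the curves, pb = 141 - 0.5q and ps = 62.25 + 0.625q; the wedge ps − pb = 9 gives 62.25 + 0.625q − (141 - 0.5q) = 9, so q' = 78.
Then pb = 141 − 0.5·78 = 102 and ps = 62.25 + 0.625·78 = 111.
The subsidy expands output by 78 − 70 = 8 past the efficient level; on those units the gap between marginal cost and willingness to pay runs from 0 up to 9.
DWL = ½ × 9 × 8 = 36.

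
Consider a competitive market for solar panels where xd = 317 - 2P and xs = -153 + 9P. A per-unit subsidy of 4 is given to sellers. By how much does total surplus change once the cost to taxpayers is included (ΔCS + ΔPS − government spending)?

Net change in total surplus = -144/11

Pre-subsidy: 317 - 2P = -153 + 9P gives P* = 470/11, x* = 2547/11.
With the subsidy, sellers receive Ps = Pb + 4 for each unit, where Pb is the price buyers pay.
Supply in terms of Pb becomes xs = -153 + 9(Pb + 4) = -117 + 9Pb. Setting this equal to demand: 317 - 2Pb = -117 + 9Pb, so Pb = 434/11.
Sellers receive Ps = 434/11 + 4 = 478/11; x' = 317 − 2·(434/11) = 2619/11.
ΔCS = ½(2547/11 + 2619/11)(470/11 − 434/11) = 92988/121; ΔPS = ½(2547/11 + 2619/11)(478/11 − 470/11) = 20664/121.
Government spending = 4 × 2619/11 = 10476/11.
Net change = 92988/121 + 20664/121 − 10476/11 = -144/11. The loss equals the DWL triangle ½·4·72/11.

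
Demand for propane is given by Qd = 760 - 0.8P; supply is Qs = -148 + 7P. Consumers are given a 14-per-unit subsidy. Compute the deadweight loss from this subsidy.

Deadweight loss = 2744/39

Pre-subsidy: 760 - 0.8P = -148 + 7P gives P* = 4540/39, Q* = 26008/39.
With the rebate, buyers effectively pay Pb = Ps − 14, where Ps is the price sellers receive.
Demand in terms of Ps becomes Qd = 760 − 0.8(Ps − 14) = 771.2 - 0.8Ps. Setting this equal to supply: 771.2 - 0.8Ps = -148 + 7Ps, so Ps = 1532/13.
Buyers pay Pb = 1532/13 − 14 = 1350/13; Q' = -148 + 7·(1532/13) = 8800/13.
The subsidy expands output by 8800/13 − 26008/39 = 392/39 past the efficient level; on those units the gap between marginal cost and willingness to pay runs from 0 up to 14.
DWL = ½ × 14 × 392/39 = 2744/39.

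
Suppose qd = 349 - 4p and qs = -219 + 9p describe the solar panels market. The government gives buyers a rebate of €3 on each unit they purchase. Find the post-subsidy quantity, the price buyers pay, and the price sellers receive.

q' = 2373/13; buyers pay 541/13; sellers receive 580/13

Pre-subsidy: 349 - 4p = -219 + 9p gives p* = 568/13, q* = 2265/13.
With the rebate, buyers effectively pay pb = ps − 3, where ps is the price sellers receive.
Demand in terms of ps becomes qd = 349 − 4(ps − 3) = 361 - 4ps. Setting this equal to supply: 361 - 4ps = -219 + 9ps, so ps = 580/13.
Buyers pay pb = 580/13 − 3 = 541/13; q' = -219 + 9·(580/13) = 2373/13.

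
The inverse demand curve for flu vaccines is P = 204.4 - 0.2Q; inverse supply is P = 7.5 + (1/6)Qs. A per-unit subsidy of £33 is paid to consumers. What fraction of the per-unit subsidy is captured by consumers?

Pre-subsidy: 204.4 - 0.2Q = 7.5 + (1/6)Q gives Q* = 537 and P* = 97.
With the rebate, buyers effectively pay Pb = Ps − 33, where Ps is the price sellers receive.
On the curves, Pb = 204.4 - 0.2Q and Ps = 7.5 + (1/6)Q; the wedge Ps − Pb = 33 gives 7.5 + (1/6)Q − (204.4 - 0.2Q) = 33, so Q' = 627.
Then Pb = 204.4 − 0.2·627 = 79 and Ps = 7.5 + (1/6)·627 = 112.
Buyers' price falls by P* − Pb = 97 − 79 = 18; sellers' price rises by Ps − P* = 112 − 97 = 15.
So consumers capture 18/33 = 6/11 of each unit of subsidy.

Consumer share = 6/11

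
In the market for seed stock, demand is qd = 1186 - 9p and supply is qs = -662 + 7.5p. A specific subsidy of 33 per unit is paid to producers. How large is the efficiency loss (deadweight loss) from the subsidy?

Pre-subsidy: 1186 - 9p = -662 + 7.5p gives p* = 112, q* = 178.
With the subsidy, sellers receive ps = pb + 33 for each unit, where pb is the price buyers pay.
Supply in terms of pb becomes qs = -662 + 7.5(pb + 33) = -414.5 + 7.5pb. Setting this equal to demand: 1186 - 9pb = -414.5 + 7.5pb, so pb = 97.
Sellers receive ps = 97 + 33 = 130; q' = 1186 − 9·97 = 313.
The subsidy expands output by 313 − 178 = 135 past the efficient level; on those units the gap between marginal cost and willingness to pay runs from 0 up to 33.
DWL = ½ × 33 × 135 = 2227.5.

Deadweight loss = 2227.5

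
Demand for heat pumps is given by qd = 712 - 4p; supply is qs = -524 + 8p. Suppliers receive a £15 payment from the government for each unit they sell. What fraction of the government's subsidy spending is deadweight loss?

DWL / government spending = 1/17

Pre-subsidy: 712 - 4p = -524 + 8p gives p* = 103, q* = 300.
With the subsidy, sellers receive ps = pb + 15 for each unit, where pb is the price buyers pay.
Supply in terms of pb becomes qs = -524 + 8(pb + 15) = -404 + 8pb. Setting this equal to demand: 712 - 4pb = -404 + 8pb, so pb = 93.
Sellers receive ps = 93 + 15 = 108; q' = 712 − 4·93 = 340.
ΔCS = ½(300 + 340)(103 − 93) = 3200; ΔPS = ½(300 + 340)(108 − 103) = 1600.
Government spending = 15 × 340 = 5100.
DWL = ½ × 15 × (340 − 300) = 300; fraction = 300 / 5100 = 1/17.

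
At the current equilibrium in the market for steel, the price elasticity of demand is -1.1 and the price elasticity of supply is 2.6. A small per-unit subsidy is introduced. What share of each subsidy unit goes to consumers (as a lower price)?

Consumer share = 26/37

For a small subsidy around the equilibrium, the benefit split depends on the relative slopes, which at a point are proportional to the elasticities.
Buyer share = εs/(εs + |εd|) = 2.6/(2.6 + 1.1) = 26/37; seller share = |εd|/(εs + |εd|) = 11/37.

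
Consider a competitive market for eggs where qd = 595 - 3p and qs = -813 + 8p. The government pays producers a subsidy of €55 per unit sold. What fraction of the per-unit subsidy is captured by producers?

Pre-subsidy: 595 - 3p = -813 + 8p gives p* = 128, q* = 211.
With the subsidy, sellers receive ps = pb + 55 for each unit, where pb is the price buyers pay.
Supply in terms of pb becomes qs = -813 + 8(pb + 55) = -373 + 8pb. Setting this equal to demand: 595 - 3pb = -373 + 8pb, so pb = 88.
Sellers receive ps = 88 + 55 = 143; q' = 595 − 3·88 = 331.
Buyers' price falls by p* − pb = 128 − 88 = 40; sellers' price rises by ps − p* = 143 − 128 = 15.
So producers capture 15/55 = 3/11 of each unit of subsidy.

Producer share = 3/11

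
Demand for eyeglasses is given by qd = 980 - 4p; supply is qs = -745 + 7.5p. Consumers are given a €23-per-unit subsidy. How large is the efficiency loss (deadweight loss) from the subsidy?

Deadweight loss = €690

Pre-subsidy: 980 - 4p = -745 + 7.5p gives p* = 150, q* = 380.
With the rebate, buyers effectively pay pb = ps − 23, where ps is the price sellers receive.
Demand in terms of ps becomes qd = 980 − 4(ps − 23) = 1072 - 4ps. Setting this equal to supply: 1072 - 4ps = -745 + 7.5ps, so ps = 158.
Buyers pay pb = 158 − 23 = 135; q' = -745 + 7.5·158 = 440.
The subsidy expands output by 440 − 380 = 60 past the efficient level; on those units the gap between marginal cost and willingness to pay runs from 0 up to 23.
DWL = ½ × 23 × 60 = 690.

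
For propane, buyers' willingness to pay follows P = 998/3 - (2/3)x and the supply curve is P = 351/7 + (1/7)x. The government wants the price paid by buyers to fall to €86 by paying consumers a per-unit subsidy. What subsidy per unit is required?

At a buyer price of 86, quantity demanded is 499 − 1.5·86 = 370.
Sellers supply 370 only when they receive Ps = 351/7 + (1/7)·370 = 103.
s = Ps − Pb = 103 − 86 = 17.

Required subsidy s = €17 per unit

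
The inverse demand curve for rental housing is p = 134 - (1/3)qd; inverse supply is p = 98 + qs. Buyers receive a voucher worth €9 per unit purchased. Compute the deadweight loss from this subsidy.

Pre-subsidy: 134 - (1/3)q = 98 + q gives q* = 27 and p* = 125.
With the rebate, buyers effectively pay pb = ps − 9, where ps is the price sellers receive.
On the curves, pb = 134 - (1/3)q and ps = 98 + q; the wedge ps − pb = 9 gives 98 + q − (134 - (1/3)q) = 9, so q' = 33.75.
Then pb = 134 − (1/3)·33.75 = 122.75 and ps = 98 + 1·33.75 = 131.75.
The subsidy expands output by 33.75 − 27 = 6.75 past the efficient level; on those units the gap between marginal cost and willingness to pay runs from 0 up to 9.
DWL = ½ × 9 × 6.75 = 30.375.

Deadweight loss = €30.375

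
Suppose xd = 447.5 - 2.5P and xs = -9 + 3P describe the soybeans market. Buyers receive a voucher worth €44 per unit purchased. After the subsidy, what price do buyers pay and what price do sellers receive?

Buyers pay €59; sellers receive €103

Pre-subsidy: 447.5 - 2.5P = -9 + 3P gives P* = 83, x* = 240.
With the rebate, buyers effectively pay Pb = Ps − 44, where Ps is the price sellers receive.
Demand in terms of Ps becomes xd = 447.5 − 2.5(Ps − 44) = 557.5 - 2.5Ps. Setting this equal to supply: 557.5 - 2.5Ps = -9 + 3Ps, so Ps = 103.
Buyers pay Pb = 103 − 44 = 59; x' = -9 + 3·103 = 300.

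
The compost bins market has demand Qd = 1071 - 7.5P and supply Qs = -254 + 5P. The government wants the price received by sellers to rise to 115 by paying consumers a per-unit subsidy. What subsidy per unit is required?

At a seller price of 115, quantity supplied is -254 + 5·115 = 321.
Buyers absorb 321 only when they pay Pb with 1071 − 7.5·Pb = 321, i.e. Pb = 100.
s = Ps − Pb = 115 − 100 = 15.

Required subsidy s = 15 per unit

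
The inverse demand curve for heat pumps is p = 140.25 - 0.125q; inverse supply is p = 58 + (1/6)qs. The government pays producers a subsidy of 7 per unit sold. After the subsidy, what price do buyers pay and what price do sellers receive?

Buyers pay 102; sellers receive 109

Pre-subsidy: 140.25 - 0.125q = 58 + (1/6)q gives q* = 282 and p* = 105.
With the subsidy, sellers receive ps = pb + 7 for each unit, where pb is the price buyers pay.
On the curves, pb = 140.25 - 0.125q and ps = 58 + (1/6)q; the wedge ps − pb = 7 gives 58 + (1/6)q − (140.25 - 0.125q) = 7, so q' = 306.
Then pb = 140.25 − 0.125·306 = 102 and ps = 58 + (1/6)·306 = 109.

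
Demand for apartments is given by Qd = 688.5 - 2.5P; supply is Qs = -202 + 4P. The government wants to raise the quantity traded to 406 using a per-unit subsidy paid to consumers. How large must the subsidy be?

At Q = 406, invert demand for the buyer price: Pb = (688.5 − 406)/2.5 = 113; invert supply for the seller price: Ps = (406 − (-202))/4 = 152.
The subsidy must fill the gap: s = Ps − Pb = 152 − 113 = 39.

Required subsidy s = 39 per unit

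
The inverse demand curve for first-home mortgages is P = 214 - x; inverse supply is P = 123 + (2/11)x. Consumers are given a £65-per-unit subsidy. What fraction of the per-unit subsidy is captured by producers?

Pre-subsidy: 214 - x = 123 + (2/11)x gives x* = 77 and P* = 137.
With the rebate, buyers effectively pay Pb = Ps − 65, where Ps is the price sellers receive.
On the curves, Pb = 214 - x and Ps = 123 + (2/11)x; the wedge Ps − Pb = 65 gives 123 + (2/11)x − (214 - x) = 65, so x' = 132.
Then Pb = 214 − 1·132 = 82 and Ps = 123 + (2/11)·132 = 147.
Buyers' price falls by P* − Pb = 137 − 82 = 55; sellers' price rises by Ps − P* = 147 − 137 = 10.
So producers capture 10/65 = 2/13 of each unit of subsidy.

Producer share = 2/13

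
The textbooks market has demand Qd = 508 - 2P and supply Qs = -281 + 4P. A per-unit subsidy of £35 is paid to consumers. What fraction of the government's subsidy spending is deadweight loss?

Pre-subsidy: 508 - 2P = -281 + 4P gives P* = 131.5, Q* = 245.
With the rebate, buyers effectively pay Pb = Ps − 35, where Ps is the price sellers receive.
Demand in terms of Ps becomes Qd = 508 − 2(Ps − 35) = 578 - 2Ps. Setting this equal to supply: 578 - 2Ps = -281 + 4Ps, so Ps = 859/6.
Buyers pay Pb = 859/6 − 35 = 649/6; Q' = -281 + 4·(859/6) = 875/3.
ΔCS = ½(245 + 875/3)(131.5 − 649/6) = 56350/9; ΔPS = ½(245 + 875/3)(859/6 − 131.5) = 28175/9.
Government spending = 35 × 875/3 = 30625/3.
DWL = ½ × 35 × (875/3 − 245) = 2450/3; fraction = (2450/3) / (30625/3) = 0.08.

DWL / government spending = 0.08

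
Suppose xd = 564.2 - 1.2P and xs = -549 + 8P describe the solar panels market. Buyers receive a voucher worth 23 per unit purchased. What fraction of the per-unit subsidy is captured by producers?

Producer share = 3/23

Pre-subsidy: 564.2 - 1.2P = -549 + 8P gives P* = 121, x* = 419.
With the rebate, buyers effectively pay Pb = Ps − 23, where Ps is the price sellers receive.
Demand in terms of Ps becomes xd = 564.2 − 1.2(Ps − 23) = 591.8 - 1.2Ps. Setting this equal to supply: 591.8 - 1.2Ps = -549 + 8Ps, so Ps = 124.
Buyers pay Pb = 124 − 23 = 101; x' = -549 + 8·124 = 443.
Buyers' price falls by P* − Pb = 121 − 101 = 20; sellers' price rises by Ps − P* = 124 − 121 = 3.
So producers capture 3/23 = 3/23 of each unit of subsidy.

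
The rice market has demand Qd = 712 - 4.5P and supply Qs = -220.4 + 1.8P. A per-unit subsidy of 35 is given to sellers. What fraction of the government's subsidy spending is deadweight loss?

DWL / government spending = 45/182

Pre-subsidy: 712 - 4.5P = -220.4 + 1.8P gives P* = 148, Q* = 46.
With the subsidy, sellers receive Ps = Pb + 35 for each unit, where Pb is the price buyers pay.
Supply in terms of Pb becomes Qs = -220.4 + 1.8(Pb + 35) = -157.4 + 1.8Pb. Setting this equal to demand: 712 - 4.5Pb = -157.4 + 1.8Pb, so Pb = 138.
Sellers receive Ps = 138 + 35 = 173; Q' = 712 − 4.5·138 = 91.
ΔCS = ½(46 + 91)(148 − 138) = 685; ΔPS = ½(46 + 91)(173 − 148) = 1712.5.
Government spending = 35 × 91 = 3185.
DWL = ½ × 35 × (91 − 46) = 787.5; fraction = 787.5 / 3185 = 45/182.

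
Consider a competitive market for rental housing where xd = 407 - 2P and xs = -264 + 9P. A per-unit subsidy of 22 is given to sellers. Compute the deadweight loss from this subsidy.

Pre-subsidy: 407 - 2P = -264 + 9P gives P* = 61, x* = 285.
With the subsidy, sellers receive Ps = Pb + 22 for each unit, where Pb is the price buyers pay.
Supply in terms of Pb becomes xs = -264 + 9(Pb + 22) = -66 + 9Pb. Setting this equal to demand: 407 - 2Pb = -66 + 9Pb, so Pb = 43.
Sellers receive Ps = 43 + 22 = 65; x' = 407 − 2·43 = 321.
The subsidy expands output by 321 − 285 = 36 past the efficient level; on those units the gap between marginal cost and willingness to pay runs from 0 up to 22.
DWL = ½ × 22 × 36 = 396.

Deadweight loss = 396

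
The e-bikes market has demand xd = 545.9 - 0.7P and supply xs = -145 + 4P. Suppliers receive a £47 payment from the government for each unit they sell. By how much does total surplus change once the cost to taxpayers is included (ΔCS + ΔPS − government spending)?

Net change in total surplus = -£658

Pre-subsidy: 545.9 - 0.7P = -145 + 4P gives P* = 147, x* = 443.
With the subsidy, sellers receive Ps = Pb + 47 for each unit, where Pb is the price buyers pay.
Supply in terms of Pb becomes xs = -145 + 4(Pb + 47) = 43 + 4Pb. Setting this equal to demand: 545.9 - 0.7Pb = 43 + 4Pb, so Pb = 107.
Sellers receive Ps = 107 + 47 = 154; x' = 545.9 − 0.7·107 = 471.
ΔCS = ½(443 + 471)(147 − 107) = 18280; ΔPS = ½(443 + 471)(154 − 147) = 3199.
Government spending = 47 × 471 = 22137.
Net change = 18280 + 3199 − 22137 = -658. The loss equals the DWL triangle ½·47·28.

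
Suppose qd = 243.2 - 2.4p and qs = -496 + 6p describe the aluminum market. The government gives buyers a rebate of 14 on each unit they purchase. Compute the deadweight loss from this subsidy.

Deadweight loss = 168

Pre-subsidy: 243.2 - 2.4p = -496 + 6p gives p* = 88, q* = 32.
With the rebate, buyers effectively pay pb = ps − 14, where ps is the price sellers receive.
Demand in terms of ps becomes qd = 243.2 − 2.4(ps − 14) = 276.8 - 2.4ps. Setting this equal to supply: 276.8 - 2.4ps = -496 + 6ps, so ps = 92.
Buyers pay pb = 92 − 14 = 78; q' = -496 + 6·92 = 56.
The subsidy expands output by 56 − 32 = 24 past the efficient level; on those units the gap between marginal cost and willingness to pay runs from 0 up to 14.
DWL = ½ × 14 × 24 = 168.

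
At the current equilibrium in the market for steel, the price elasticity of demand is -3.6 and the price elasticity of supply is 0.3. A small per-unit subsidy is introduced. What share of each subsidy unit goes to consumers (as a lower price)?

Consumer share = 1/13

For a small subsidy around the equilibrium, the benefit split depends on the relative slopes, which at a point are proportional to the elasticities.
Buyer share = εs/(εs + |εd|) = 0.3/(0.3 + 3.6) = 1/13; seller share = |εd|/(εs + |εd|) = 12/13.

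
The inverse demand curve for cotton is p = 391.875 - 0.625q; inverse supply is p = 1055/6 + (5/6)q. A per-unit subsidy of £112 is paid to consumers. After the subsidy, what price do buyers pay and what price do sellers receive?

Buyers pay 1759/7; sellers receive 2543/7

Pre-subsidy: 391.875 - 0.625q = 1055/6 + (5/6)q gives q* = 1037/7 and p* = 2095/7.
With the rebate, buyers effectively pay pb = ps − 112, where ps is the price sellers receive.
On the curves, pb = 391.875 - 0.625q and ps = 1055/6 + (5/6)q; the wedge ps − pb = 112 gives 1055/6 + (5/6)q − (391.875 - 0.625q) = 112, so q' = 7873/35.
Then pb = 391.875 − 0.625·(7873/35) = 1759/7 and ps = 1055/6 + (5/6)·(7873/35) = 2543/7.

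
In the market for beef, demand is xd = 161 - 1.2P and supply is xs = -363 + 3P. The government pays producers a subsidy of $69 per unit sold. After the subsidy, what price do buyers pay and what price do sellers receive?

Pre-subsidy: 161 - 1.2P = -363 + 3P gives P* = 2620/21, x* = 79/7.
With the subsidy, sellers receive Ps = Pb + 69 for each unit, where Pb is the price buyers pay.
Supply in terms of Pb becomes xs = -363 + 3(Pb + 69) = -156 + 3Pb. Setting this equal to demand: 161 - 1.2Pb = -156 + 3Pb, so Pb = 1585/21.
Sellers receive Ps = 1585/21 + 69 = 3034/21; x' = 161 − 1.2·(1585/21) = 493/7.

Buyers pay 1585/21; sellers receive 3034/21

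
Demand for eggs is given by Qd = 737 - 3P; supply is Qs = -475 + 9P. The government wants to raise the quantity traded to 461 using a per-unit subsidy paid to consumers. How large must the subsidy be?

At Q = 461, invert demand for the buyer price: Pb = (737 − 461)/3 = 92; invert supply for the seller price: Ps = (461 − (-475))/9 = 104.
The subsidy must fill the gap: s = Ps − Pb = 104 − 92 = 12.

Required subsidy s = 12 per unit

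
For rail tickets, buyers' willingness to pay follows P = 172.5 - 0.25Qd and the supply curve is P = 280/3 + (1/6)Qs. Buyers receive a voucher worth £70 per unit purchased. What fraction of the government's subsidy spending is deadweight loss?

DWL / government spending = 42/179

Pre-subsidy: 172.5 - 0.25Q = 280/3 + (1/6)Q gives Q* = 190 and P* = 125.
With the rebate, buyers effectively pay Pb = Ps − 70, where Ps is the price sellers receive.
On the curves, Pb = 172.5 - 0.25Q and Ps = 280/3 + (1/6)Q; the wedge Ps − Pb = 70 gives 280/3 + (1/6)Q − (172.5 - 0.25Q) = 70, so Q' = 358.
Then Pb = 172.5 − 0.25·358 = 83 and Ps = 280/3 + (1/6)·358 = 153.
ΔCS = ½(190 + 358)(125 − 83) = 11508; ΔPS = ½(190 + 358)(153 − 125) = 7672.
Government spending = 70 × 358 = 25060.
DWL = ½ × 70 × (358 − 190) = 5880; fraction = 5880 / 25060 = 42/179.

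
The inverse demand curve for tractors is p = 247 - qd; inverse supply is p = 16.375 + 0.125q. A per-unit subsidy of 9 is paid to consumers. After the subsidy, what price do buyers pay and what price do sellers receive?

Buyers pay 34; sellers receive 43

Pre-subsidy: 247 - q = 16.375 + 0.125q gives q* = 205 and p* = 42.
With the rebate, buyers effectively pay pb = ps − 9, where ps is the price sellers receive.
On the curves, pb = 247 - q and ps = 16.375 + 0.125q; the wedge ps − pb = 9 gives 16.375 + 0.125q − (247 - q) = 9, so q' = 213.
Then pb = 247 − 1·213 = 34 and ps = 16.375 + 0.125·213 = 43.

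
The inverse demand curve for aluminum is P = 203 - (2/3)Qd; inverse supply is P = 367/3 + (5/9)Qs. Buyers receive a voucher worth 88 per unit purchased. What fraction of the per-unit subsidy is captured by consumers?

Consumer share = 6/11

Pre-subsidy: 203 - (2/3)Q = 367/3 + (5/9)Q gives Q* = 66 and P* = 159.
With the rebate, buyers effectively pay Pb = Ps − 88, where Ps is the price sellers receive.
On the curves, Pb = 203 - (2/3)Q and Ps = 367/3 + (5/9)Q; the wedge Ps − Pb = 88 gives 367/3 + (5/9)Q − (203 - (2/3)Q) = 88, so Q' = 138.
Then Pb = 203 − (2/3)·138 = 111 and Ps = 367/3 + (5/9)·138 = 199.
Buyers' price falls by P* − Pb = 159 − 111 = 48; sellers' price rises by Ps − P* = 199 − 159 = 40.
So consumers capture 48/88 = 6/11 of each unit of subsidy.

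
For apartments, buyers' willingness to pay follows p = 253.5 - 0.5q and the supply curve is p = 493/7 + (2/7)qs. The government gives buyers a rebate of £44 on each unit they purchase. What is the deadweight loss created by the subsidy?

Deadweight loss = £1232

Pre-subsidy: 253.5 - 0.5q = 493/7 + (2/7)q gives q* = 233 and p* = 137.
With the rebate, buyers effectively pay pb = ps − 44, where ps is the price sellers receive.
On the curves, pb = 253.5 - 0.5q and ps = 493/7 + (2/7)q; the wedge ps − pb = 44 gives 493/7 + (2/7)q − (253.5 - 0.5q) = 44, so q' = 289.
Then pb = 253.5 − 0.5·289 = 109 and ps = 493/7 + (2/7)·289 = 153.
The subsidy expands output by 289 − 233 = 56 past the efficient level; on those units the gap between marginal cost and willingness to pay runs from 0 up to 44.
DWL = ½ × 44 × 56 = 1232.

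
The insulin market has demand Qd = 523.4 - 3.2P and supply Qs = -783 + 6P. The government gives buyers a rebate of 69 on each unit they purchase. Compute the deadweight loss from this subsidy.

Pre-subsidy: 523.4 - 3.2P = -783 + 6P gives P* = 142, Q* = 69.
With the rebate, buyers effectively pay Pb = Ps − 69, where Ps is the price sellers receive.
Demand in terms of Ps becomes Qd = 523.4 − 3.2(Ps − 69) = 744.2 - 3.2Ps. Setting this equal to supply: 744.2 - 3.2Ps = -783 + 6Ps, so Ps = 166.
Buyers pay Pb = 166 − 69 = 97; Q' = -783 + 6·166 = 213.
The subsidy expands output by 213 − 69 = 144 past the efficient level; on those units the gap between marginal cost and willingness to pay runs from 0 up to 69.
DWL = ½ × 69 × 144 = 4968.

Deadweight loss = 4968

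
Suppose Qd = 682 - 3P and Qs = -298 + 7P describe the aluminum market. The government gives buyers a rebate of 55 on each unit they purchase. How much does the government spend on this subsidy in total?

Government cost = 27692.5

Pre-subsidy: 682 - 3P = -298 + 7P gives P* = 98, Q* = 388.
With the rebate, buyers effectively pay Pb = Ps − 55, where Ps is the price sellers receive.
Demand in terms of Ps becomes Qd = 682 − 3(Ps − 55) = 847 - 3Ps. Setting this equal to supply: 847 - 3Ps = -298 + 7Ps, so Ps = 114.5.
Buyers pay Pb = 114.5 − 55 = 59.5; Q' = -298 + 7·114.5 = 503.5.
Government outlay = subsidy × quantity = 55 × 503.5 = 27692.5.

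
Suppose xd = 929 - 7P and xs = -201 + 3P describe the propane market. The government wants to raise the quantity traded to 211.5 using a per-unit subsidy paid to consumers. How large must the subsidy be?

Required subsidy s = 35 per unit

At x = 211.5, invert demand for the buyer price: Pb = (929 − 211.5)/7 = 102.5; invert supply for the seller price: Ps = (211.5 − (-201))/3 = 137.5.
The subsidy must fill the gap: s = Ps − Pb = 137.5 − 102.5 = 35.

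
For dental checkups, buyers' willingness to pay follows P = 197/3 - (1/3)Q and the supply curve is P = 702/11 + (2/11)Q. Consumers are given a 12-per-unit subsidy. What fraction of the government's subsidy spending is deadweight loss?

DWL / government spending = 198/457

Pre-subsidy: 197/3 - (1/3)Q = 702/11 + (2/11)Q gives Q* = 61/17 and P* = 1096/17.
With the rebate, buyers effectively pay Pb = Ps − 12, where Ps is the price sellers receive.
On the curves, Pb = 197/3 - (1/3)Q and Ps = 702/11 + (2/11)Q; the wedge Ps − Pb = 12 gives 702/11 + (2/11)Q − (197/3 - (1/3)Q) = 12, so Q' = 457/17.
Then Pb = 197/3 − (1/3)·(457/17) = 964/17 and Ps = 702/11 + (2/11)·(457/17) = 1168/17.
ΔCS = ½(61/17 + 457/17)(1096/17 − 964/17) = 34188/289; ΔPS = ½(61/17 + 457/17)(1168/17 − 1096/17) = 18648/289.
Government spending = 12 × 457/17 = 5484/17.
DWL = ½ × 12 × (457/17 − 61/17) = 2376/17; fraction = (2376/17) / (5484/17) = 198/457.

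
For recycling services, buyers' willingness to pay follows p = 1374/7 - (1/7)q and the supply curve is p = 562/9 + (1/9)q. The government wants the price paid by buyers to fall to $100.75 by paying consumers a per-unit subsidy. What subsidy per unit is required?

Required subsidy s = $36 per unit

At a buyer price of 100.75, quantity demanded is 1374 − 7·100.75 = 668.75.
Sellers supply 668.75 only when they receive ps = 562/9 + (1/9)·668.75 = 136.75.
s = ps − pb = 136.75 − 100.75 = 36.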